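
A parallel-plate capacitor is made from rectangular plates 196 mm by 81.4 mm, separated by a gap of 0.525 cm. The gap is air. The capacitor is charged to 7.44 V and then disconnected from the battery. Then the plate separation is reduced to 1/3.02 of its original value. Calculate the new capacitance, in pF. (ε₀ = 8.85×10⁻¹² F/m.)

A = 196 × 81.4 mm² = 1.60×10⁻² m².
Initially C₁ = ε₀A/d = 8.85×10⁻¹² × 1.60×10⁻² / 5.25×10⁻³ = 2.69×10⁻¹¹ F.
C = ε₀A/d scales as 1/d, so C₂/C₁ = d₁/d₂ = 3.02.
C₂ = 3.02 × 2.69×10⁻¹¹ = 8.12×10⁻¹¹ F.

C ≈ 81.2 pF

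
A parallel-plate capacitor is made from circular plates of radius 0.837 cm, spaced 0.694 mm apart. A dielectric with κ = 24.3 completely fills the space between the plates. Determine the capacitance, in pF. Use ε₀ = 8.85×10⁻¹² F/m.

68.2 pF

A = π(0.837 cm)² = 2.20×10⁻⁴ m².
C = κε₀A/d = 24.3 × 8.85×10⁻¹² × 2.20×10⁻⁴ / 6.94×10⁻⁴ = 6.82×10⁻¹¹ F.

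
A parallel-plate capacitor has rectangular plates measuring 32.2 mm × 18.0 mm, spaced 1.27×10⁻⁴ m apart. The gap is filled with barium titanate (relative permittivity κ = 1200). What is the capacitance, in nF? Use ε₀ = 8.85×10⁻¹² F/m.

A = 32.2 × 18.0 mm² = 5.80×10⁻⁴ m².
C = κε₀A/d = 1200 × 8.85×10⁻¹² × 5.80×10⁻⁴ / 1.27×10⁻⁴ = 4.85×10⁻⁸ F.

C ≈ 48.5 nF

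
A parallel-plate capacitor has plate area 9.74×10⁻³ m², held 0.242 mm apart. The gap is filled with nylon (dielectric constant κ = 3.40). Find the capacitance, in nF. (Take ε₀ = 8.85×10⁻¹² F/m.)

C = κε₀A/d = 3.40 × 8.85×10⁻¹² × 9.74×10⁻³ / 2.42×10⁻⁴ = 1.21×10⁻⁹ F.

1.21 nF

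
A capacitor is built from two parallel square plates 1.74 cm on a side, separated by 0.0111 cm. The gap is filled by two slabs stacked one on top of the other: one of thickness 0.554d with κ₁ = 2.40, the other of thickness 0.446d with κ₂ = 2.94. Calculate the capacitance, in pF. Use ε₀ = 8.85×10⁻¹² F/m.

C ≈ 63.1 pF

A = (1.74 cm)² = 3.03×10⁻⁴ m².
Stacked slabs ⇒ two capacitors in series, each with the full plate area.
C₁ = κ₁ε₀A/d₁ = 2.40 × 8.85×10⁻¹² × 3.03×10⁻⁴ / 6.15×10⁻⁵ = 1.05×10⁻¹⁰ F.
C₂ = κ₂ε₀A/d₂ = 2.94 × 8.85×10⁻¹² × 3.03×10⁻⁴ / 4.95×10⁻⁵ = 1.59×10⁻¹⁰ F.
C = (1/C₁ + 1/C₂)⁻¹ = 6.31×10⁻¹¹ F.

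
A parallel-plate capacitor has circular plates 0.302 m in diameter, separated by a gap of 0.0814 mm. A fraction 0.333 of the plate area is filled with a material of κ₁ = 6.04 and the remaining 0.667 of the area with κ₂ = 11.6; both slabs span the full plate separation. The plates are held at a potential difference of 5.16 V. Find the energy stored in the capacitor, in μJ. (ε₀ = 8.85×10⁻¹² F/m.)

A = π(0.302/2 m)² = 7.16×10⁻² m².
Side-by-side slabs ⇒ two capacitors in parallel, each spanning the full gap.
C₁ = κ₁ε₀A₁/d = 6.04 × 8.85×10⁻¹² × 2.39×10⁻² / 8.14×10⁻⁵ = 1.57×10⁻⁸ F.
C₂ = κ₂ε₀A₂/d = 11.6 × 8.85×10⁻¹² × 4.78×10⁻² / 8.14×10⁻⁵ = 6.03×10⁻⁸ F.
C = C₁ + C₂ = 7.59×10⁻⁸ F.
U = ½CV² = ½ × 7.59×10⁻⁸ × (5.16)² = 1.01×10⁻⁶ J.

1.01 μJ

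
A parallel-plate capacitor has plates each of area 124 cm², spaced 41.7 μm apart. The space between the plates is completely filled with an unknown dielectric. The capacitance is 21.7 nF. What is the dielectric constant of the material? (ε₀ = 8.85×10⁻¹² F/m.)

8.25

A = 124 cm² = 1.24×10⁻² m².
κ = Cd/(ε₀A) = 2.17×10⁻⁸ × 4.17×10⁻⁵ / (8.85×10⁻¹² × 1.24×10⁻²) = 8.25.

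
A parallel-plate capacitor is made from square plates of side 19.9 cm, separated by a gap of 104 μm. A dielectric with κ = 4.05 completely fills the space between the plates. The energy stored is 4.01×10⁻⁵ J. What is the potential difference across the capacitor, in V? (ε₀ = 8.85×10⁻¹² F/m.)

76.7 V

A = (19.9 cm)² = 3.96×10⁻² m².
C = κε₀A/d = 4.05 × 8.85×10⁻¹² × 3.96×10⁻² / 1.04×10⁻⁴ = 1.36×10⁻⁸ F.
V = √(2U/C) = √(2 × 4.01×10⁻⁵ / 1.36×10⁻⁸) = 76.7 V.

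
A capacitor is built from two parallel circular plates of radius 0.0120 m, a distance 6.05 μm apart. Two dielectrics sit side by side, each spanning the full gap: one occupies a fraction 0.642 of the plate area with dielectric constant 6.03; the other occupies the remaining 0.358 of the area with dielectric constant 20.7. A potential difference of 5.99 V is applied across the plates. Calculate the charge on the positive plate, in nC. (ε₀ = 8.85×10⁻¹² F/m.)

A = π(0.0120 m)² = 4.52×10⁻⁴ m².
Side-by-side slabs ⇒ two capacitors in parallel, each spanning the full gap.
C₁ = κ₁ε₀A₁/d = 6.03 × 8.85×10⁻¹² × 2.90×10⁻⁴ / 6.05×10⁻⁶ = 2.56×10⁻⁹ F.
C₂ = κ₂ε₀A₂/d = 20.7 × 8.85×10⁻¹² × 1.62×10⁻⁴ / 6.05×10⁻⁶ = 4.90×10⁻⁹ F.
C = C₁ + C₂ = 7.47×10⁻⁹ F.
Q = CV = 7.47×10⁻⁹ × 5.99 = 4.47×10⁻⁸ C.

Q ≈ 44.7 nC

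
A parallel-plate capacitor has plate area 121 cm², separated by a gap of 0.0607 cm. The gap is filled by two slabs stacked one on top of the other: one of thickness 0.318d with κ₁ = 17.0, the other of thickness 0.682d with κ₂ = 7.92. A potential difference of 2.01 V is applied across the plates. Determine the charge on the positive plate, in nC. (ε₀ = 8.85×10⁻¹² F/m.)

A = 121 cm² = 1.21×10⁻² m².
Stacked slabs ⇒ two capacitors in series, each with the full plate area.
C₁ = κ₁ε₀A/d₁ = 17.0 × 8.85×10⁻¹² × 1.21×10⁻² / 1.93×10⁻⁴ = 9.43×10⁻⁹ F.
C₂ = κ₂ε₀A/d₂ = 7.92 × 8.85×10⁻¹² × 1.21×10⁻² / 4.14×10⁻⁴ = 2.05×10⁻⁹ F.
C = (1/C₁ + 1/C₂)⁻¹ = 1.68×10⁻⁹ F.
Q = CV = 1.68×10⁻⁹ × 2.01 = 3.38×10⁻⁹ C.

Q ≈ 3.38 nC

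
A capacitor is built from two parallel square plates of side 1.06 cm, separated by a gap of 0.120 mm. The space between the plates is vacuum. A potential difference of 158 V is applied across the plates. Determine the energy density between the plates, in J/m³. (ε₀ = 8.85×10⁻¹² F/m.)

u ≈ 7.67 J/m³

E = V/d = 158 / 1.20×10⁻⁴ = 1.32×10⁶ V/m.
u = ½ε₀E² = ½ × 8.85×10⁻¹² × (1.32×10⁶)² = 7.67 J/m³.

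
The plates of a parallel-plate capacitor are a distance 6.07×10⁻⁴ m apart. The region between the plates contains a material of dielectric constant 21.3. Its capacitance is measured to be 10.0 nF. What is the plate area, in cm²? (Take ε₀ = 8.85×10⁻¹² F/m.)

A = Cd/(κε₀) = 1.00×10⁻⁸ × 6.07×10⁻⁴ / (21.3 × 8.85×10⁻¹²) = 3.22×10⁻² m².

A ≈ 322 cm²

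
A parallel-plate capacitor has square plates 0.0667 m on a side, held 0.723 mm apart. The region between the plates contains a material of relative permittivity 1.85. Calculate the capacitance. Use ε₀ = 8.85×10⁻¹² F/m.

A = (0.0667 m)² = 4.45×10⁻³ m².
C = κε₀A/d = 1.85 × 8.85×10⁻¹² × 4.45×10⁻³ / 7.23×10⁻⁴ = 1.01×10⁻¹⁰ F.

101 pF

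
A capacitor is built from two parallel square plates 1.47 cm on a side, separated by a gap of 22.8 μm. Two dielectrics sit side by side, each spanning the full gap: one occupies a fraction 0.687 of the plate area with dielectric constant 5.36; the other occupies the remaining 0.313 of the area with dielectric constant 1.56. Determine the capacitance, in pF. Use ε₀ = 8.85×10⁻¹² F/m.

A = (1.47 cm)² = 2.16×10⁻⁴ m².
Side-by-side slabs ⇒ two capacitors in parallel, each spanning the full gap.
C₁ = κ₁ε₀A₁/d = 5.36 × 8.85×10⁻¹² × 1.48×10⁻⁴ / 2.28×10⁻⁵ = 3.09×10⁻¹⁰ F.
C₂ = κ₂ε₀A₂/d = 1.56 × 8.85×10⁻¹² × 6.76×10⁻⁵ / 2.28×10⁻⁵ = 4.10×10⁻¹¹ F.
C = C₁ + C₂ = 3.50×10⁻¹⁰ F.

C ≈ 350 pF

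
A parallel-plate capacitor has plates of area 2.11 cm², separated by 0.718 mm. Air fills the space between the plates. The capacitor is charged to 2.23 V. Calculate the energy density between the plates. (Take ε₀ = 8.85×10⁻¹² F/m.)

u ≈ 42.7 μJ/m³

E = V/d = 2.23 / 7.18×10⁻⁴ = 3.11×10³ V/m.
u = ½ε₀E² = ½ × 8.85×10⁻¹² × (3.11×10³)² = 4.27×10⁻⁵ J/m³.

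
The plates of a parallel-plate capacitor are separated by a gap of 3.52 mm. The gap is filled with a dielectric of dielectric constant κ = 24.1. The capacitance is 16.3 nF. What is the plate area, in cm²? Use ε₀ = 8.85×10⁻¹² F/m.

A ≈ 2690 cm²

A = Cd/(κε₀) = 1.63×10⁻⁸ × 3.52×10⁻³ / (24.1 × 8.85×10⁻¹²) = 0.269 m².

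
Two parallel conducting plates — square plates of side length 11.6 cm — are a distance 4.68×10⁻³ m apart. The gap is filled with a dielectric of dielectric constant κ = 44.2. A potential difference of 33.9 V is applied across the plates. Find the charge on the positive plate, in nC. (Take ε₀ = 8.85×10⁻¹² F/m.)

A = (11.6 cm)² = 1.35×10⁻² m².
C = κε₀A/d = 44.2 × 8.85×10⁻¹² × 1.35×10⁻² / 4.68×10⁻³ = 1.12×10⁻⁹ F.
Q = CV = 1.12×10⁻⁹ × 33.9 = 3.81×10⁻⁸ C.

38.1 nC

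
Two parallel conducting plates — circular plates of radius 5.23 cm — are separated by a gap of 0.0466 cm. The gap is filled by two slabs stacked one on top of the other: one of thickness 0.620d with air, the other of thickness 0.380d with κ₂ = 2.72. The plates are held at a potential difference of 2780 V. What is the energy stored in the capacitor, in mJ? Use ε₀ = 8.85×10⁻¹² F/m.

A = π(5.23 cm)² = 8.59×10⁻³ m².
Stacked slabs ⇒ two capacitors in series, each with the full plate area.
C₁ = κ₁ε₀A/d₁ = 1.00 × 8.85×10⁻¹² × 8.59×10⁻³ / 2.89×10⁻⁴ = 2.63×10⁻¹⁰ F.
C₂ = κ₂ε₀A/d₂ = 2.72 × 8.85×10⁻¹² × 8.59×10⁻³ / 1.77×10⁻⁴ = 1.17×10⁻⁹ F.
C = (1/C₁ + 1/C₂)⁻¹ = 2.15×10⁻¹⁰ F.
U = ½CV² = ½ × 2.15×10⁻¹⁰ × (2780)² = 8.30×10⁻⁴ J.

U ≈ 0.830 mJ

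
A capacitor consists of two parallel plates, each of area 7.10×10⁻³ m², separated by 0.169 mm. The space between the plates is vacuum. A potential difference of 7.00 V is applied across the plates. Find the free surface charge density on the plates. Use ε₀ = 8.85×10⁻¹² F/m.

C = ε₀A/d = 8.85×10⁻¹² × 7.10×10⁻³ / 1.69×10⁻⁴ = 3.72×10⁻¹⁰ F.
σ = Q/A = CV/A = 3.72×10⁻¹⁰ × 7.00 / 7.10×10⁻³ = 3.67×10⁻⁷ C/m².

367 nC/m²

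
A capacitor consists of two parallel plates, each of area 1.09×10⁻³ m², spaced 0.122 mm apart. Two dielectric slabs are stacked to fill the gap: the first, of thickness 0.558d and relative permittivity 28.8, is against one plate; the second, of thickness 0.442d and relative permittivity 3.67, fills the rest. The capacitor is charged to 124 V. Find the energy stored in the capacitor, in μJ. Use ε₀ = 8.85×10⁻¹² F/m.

U ≈ 4.35 μJ

Stacked slabs ⇒ two capacitors in series, each with the full plate area.
C₁ = κ₁ε₀A/d₁ = 28.8 × 8.85×10⁻¹² × 1.09×10⁻³ / 6.81×10⁻⁵ = 4.08×10⁻⁹ F.
C₂ = κ₂ε₀A/d₂ = 3.67 × 8.85×10⁻¹² × 1.09×10⁻³ / 5.39×10⁻⁵ = 6.57×10⁻¹⁰ F.
C = (1/C₁ + 1/C₂)⁻¹ = 5.66×10⁻¹⁰ F.
U = ½CV² = ½ × 5.66×10⁻¹⁰ × (124)² = 4.35×10⁻⁶ J.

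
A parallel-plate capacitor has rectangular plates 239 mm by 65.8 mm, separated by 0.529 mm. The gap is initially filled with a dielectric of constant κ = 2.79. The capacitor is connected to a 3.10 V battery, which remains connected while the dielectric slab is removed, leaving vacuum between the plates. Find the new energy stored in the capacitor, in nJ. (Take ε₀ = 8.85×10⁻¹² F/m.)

A = 239 × 65.8 mm² = 1.57×10⁻² m².
Initially C₁ = κε₀A/d = 2.79 × 8.85×10⁻¹² × 1.57×10⁻² / 5.29×10⁻⁴ = 7.34×10⁻¹⁰ F.
U₁ = 3.53×10⁻⁹ J.
Battery connected ⇒ V is held fixed. C₂ = 0.358 C₁ and U = ½CV², so U₂/U₁ = C₂/C₁ = 0.358.
U₂ = 0.358 × 3.53×10⁻⁹ = 1.26×10⁻⁹ J.

U ≈ 1.26 nJ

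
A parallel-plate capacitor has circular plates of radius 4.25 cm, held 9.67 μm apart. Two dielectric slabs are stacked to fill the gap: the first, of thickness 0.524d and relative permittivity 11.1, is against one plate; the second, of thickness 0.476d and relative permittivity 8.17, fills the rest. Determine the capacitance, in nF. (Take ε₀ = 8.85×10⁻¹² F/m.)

A = π(4.25 cm)² = 5.67×10⁻³ m².
Stacked slabs ⇒ two capacitors in series, each with the full plate area.
C₁ = κ₁ε₀A/d₁ = 11.1 × 8.85×10⁻¹² × 5.67×10⁻³ / 5.07×10⁻⁶ = 1.10×10⁻⁷ F.
C₂ = κ₂ε₀A/d₂ = 8.17 × 8.85×10⁻¹² × 5.67×10⁻³ / 4.60×10⁻⁶ = 8.91×10⁻⁸ F.
C = (1/C₁ + 1/C₂)⁻¹ = 4.92×10⁻⁸ F.

C ≈ 49.2 nF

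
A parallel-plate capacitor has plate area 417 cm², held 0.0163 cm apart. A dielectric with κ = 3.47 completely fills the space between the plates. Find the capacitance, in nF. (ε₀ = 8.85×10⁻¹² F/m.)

A = 417 cm² = 4.17×10⁻² m².
C = κε₀A/d = 3.47 × 8.85×10⁻¹² × 4.17×10⁻² / 1.63×10⁻⁴ = 7.86×10⁻⁹ F.

7.86 nF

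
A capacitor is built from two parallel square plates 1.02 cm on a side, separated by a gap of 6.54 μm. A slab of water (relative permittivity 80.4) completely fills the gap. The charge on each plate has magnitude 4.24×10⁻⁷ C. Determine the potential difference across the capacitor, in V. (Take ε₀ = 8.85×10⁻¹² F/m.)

A = (1.02 cm)² = 1.04×10⁻⁴ m².
C = κε₀A/d = 80.4 × 8.85×10⁻¹² × 1.04×10⁻⁴ / 6.54×10⁻⁶ = 1.13×10⁻⁸ F.
V = Q/C = 4.24×10⁻⁷ / 1.13×10⁻⁸ = 37.5 V.

37.5 V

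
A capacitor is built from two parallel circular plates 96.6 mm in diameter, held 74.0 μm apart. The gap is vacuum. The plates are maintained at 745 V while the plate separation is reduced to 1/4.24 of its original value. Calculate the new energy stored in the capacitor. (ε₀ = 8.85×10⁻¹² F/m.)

A = π(96.6/2 mm)² = 7.33×10⁻³ m².
Initially C₁ = ε₀A/d = 8.85×10⁻¹² × 7.33×10⁻³ / 7.40×10⁻⁵ = 8.77×10⁻¹⁰ F.
U₁ = 2.43×10⁻⁴ J.
Battery connected ⇒ V is held fixed. C₂ = 4.24 C₁ and U = ½CV², so U₂/U₁ = C₂/C₁ = 4.24.
U₂ = 4.24 × 2.43×10⁻⁴ = 1.03×10⁻³ J.

U ≈ 1.03 mJ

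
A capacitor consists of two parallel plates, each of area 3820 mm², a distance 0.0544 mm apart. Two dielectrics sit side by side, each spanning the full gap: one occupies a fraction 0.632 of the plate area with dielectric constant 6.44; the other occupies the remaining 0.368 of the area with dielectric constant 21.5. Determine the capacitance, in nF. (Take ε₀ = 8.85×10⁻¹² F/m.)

A = 3820 mm² = 3.82×10⁻³ m².
Side-by-side slabs ⇒ two capacitors in parallel, each spanning the full gap.
C₁ = κ₁ε₀A₁/d = 6.44 × 8.85×10⁻¹² × 2.41×10⁻³ / 5.44×10⁻⁵ = 2.53×10⁻⁹ F.
C₂ = κ₂ε₀A₂/d = 21.5 × 8.85×10⁻¹² × 1.41×10⁻³ / 5.44×10⁻⁵ = 4.92×10⁻⁹ F.
C = C₁ + C₂ = 7.45×10⁻⁹ F.

7.45 nF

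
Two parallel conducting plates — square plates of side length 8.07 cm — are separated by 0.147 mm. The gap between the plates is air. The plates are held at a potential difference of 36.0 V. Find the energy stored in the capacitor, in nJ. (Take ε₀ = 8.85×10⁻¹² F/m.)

A = (8.07 cm)² = 6.51×10⁻³ m².
C = ε₀A/d = 8.85×10⁻¹² × 6.51×10⁻³ / 1.47×10⁻⁴ = 3.92×10⁻¹⁰ F.
U = ½CV² = ½ × 3.92×10⁻¹⁰ × (36.0)² = 2.54×10⁻⁷ J.

U ≈ 254 nJ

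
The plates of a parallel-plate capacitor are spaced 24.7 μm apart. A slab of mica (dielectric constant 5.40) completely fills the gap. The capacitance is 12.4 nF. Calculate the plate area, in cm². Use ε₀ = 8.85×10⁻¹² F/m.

A = Cd/(κε₀) = 1.24×10⁻⁸ × 2.47×10⁻⁵ / (5.40 × 8.85×10⁻¹²) = 6.41×10⁻³ m².

A ≈ 64.1 cm²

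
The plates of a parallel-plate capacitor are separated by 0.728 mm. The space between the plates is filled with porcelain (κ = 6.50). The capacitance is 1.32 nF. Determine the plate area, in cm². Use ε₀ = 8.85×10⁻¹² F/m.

A ≈ 167 cm²

A = Cd/(κε₀) = 1.32×10⁻⁹ × 7.28×10⁻⁴ / (6.50 × 8.85×10⁻¹²) = 1.67×10⁻² m².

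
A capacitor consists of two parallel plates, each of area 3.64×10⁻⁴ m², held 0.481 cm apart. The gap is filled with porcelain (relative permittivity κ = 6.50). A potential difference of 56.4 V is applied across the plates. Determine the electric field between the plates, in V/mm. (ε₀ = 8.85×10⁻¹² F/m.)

11.7 V/mm

E = V/d = 56.4 / 4.81×10⁻³ = 1.17×10⁴ V/m.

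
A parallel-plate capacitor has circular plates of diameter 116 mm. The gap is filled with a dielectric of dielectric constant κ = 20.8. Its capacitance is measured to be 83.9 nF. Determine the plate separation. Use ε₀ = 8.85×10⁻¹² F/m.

A = π(116/2 mm)² = 1.06×10⁻² m².
d = κε₀A/C = 20.8 × 8.85×10⁻¹² × 1.06×10⁻² / 8.39×10⁻⁸ = 2.32×10⁻⁵ m.

23.2 μm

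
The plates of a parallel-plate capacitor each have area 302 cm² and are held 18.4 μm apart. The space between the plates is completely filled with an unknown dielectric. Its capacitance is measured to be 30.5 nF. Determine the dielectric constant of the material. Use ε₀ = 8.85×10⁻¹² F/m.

A = 302 cm² = 3.02×10⁻² m².
κ = Cd/(ε₀A) = 3.05×10⁻⁸ × 1.84×10⁻⁵ / (8.85×10⁻¹² × 3.02×10⁻²) = 2.10.

κ ≈ 2.10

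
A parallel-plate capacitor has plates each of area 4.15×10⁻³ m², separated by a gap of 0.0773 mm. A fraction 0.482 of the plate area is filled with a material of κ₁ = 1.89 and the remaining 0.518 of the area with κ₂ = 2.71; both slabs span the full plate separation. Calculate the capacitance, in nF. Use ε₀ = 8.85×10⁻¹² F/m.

C ≈ 1.10 nF

Side-by-side slabs ⇒ two capacitors in parallel, each spanning the full gap.
C₁ = κ₁ε₀A₁/d = 1.89 × 8.85×10⁻¹² × 2.00×10⁻³ / 7.73×10⁻⁵ = 4.33×10⁻¹⁰ F.
C₂ = κ₂ε₀A₂/d = 2.71 × 8.85×10⁻¹² × 2.15×10⁻³ / 7.73×10⁻⁵ = 6.67×10⁻¹⁰ F.
C = C₁ + C₂ = 1.10×10⁻⁹ F.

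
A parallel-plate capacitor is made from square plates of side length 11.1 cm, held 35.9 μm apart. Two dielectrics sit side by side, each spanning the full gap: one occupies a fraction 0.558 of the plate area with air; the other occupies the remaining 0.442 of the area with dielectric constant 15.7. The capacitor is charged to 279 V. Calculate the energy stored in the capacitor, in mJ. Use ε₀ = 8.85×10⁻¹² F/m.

A = (11.1 cm)² = 1.23×10⁻² m².
Side-by-side slabs ⇒ two capacitors in parallel, each spanning the full gap.
C₁ = κ₁ε₀A₁/d = 1.00 × 8.85×10⁻¹² × 6.88×10⁻³ / 3.59×10⁻⁵ = 1.69×10⁻⁹ F.
C₂ = κ₂ε₀A₂/d = 15.7 × 8.85×10⁻¹² × 5.45×10⁻³ / 3.59×10⁻⁵ = 2.11×10⁻⁸ F.
C = C₁ + C₂ = 2.28×10⁻⁸ F.
U = ½CV² = ½ × 2.28×10⁻⁸ × (279)² = 8.86×10⁻⁴ J.

U ≈ 0.886 mJ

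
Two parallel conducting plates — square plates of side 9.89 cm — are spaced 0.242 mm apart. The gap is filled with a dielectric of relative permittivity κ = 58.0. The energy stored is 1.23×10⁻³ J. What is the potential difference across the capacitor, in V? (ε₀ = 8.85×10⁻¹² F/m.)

344 V

A = (9.89 cm)² = 9.78×10⁻³ m².
C = κε₀A/d = 58.0 × 8.85×10⁻¹² × 9.78×10⁻³ / 2.42×10⁻⁴ = 2.07×10⁻⁸ F.
V = √(2U/C) = √(2 × 1.23×10⁻³ / 2.07×10⁻⁸) = 3.44×10² V.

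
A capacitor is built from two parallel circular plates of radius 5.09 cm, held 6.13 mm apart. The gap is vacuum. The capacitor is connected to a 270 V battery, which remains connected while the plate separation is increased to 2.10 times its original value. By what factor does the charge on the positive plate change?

0.476

Battery connected ⇒ V is held fixed.
C₂ = 0.476 C₁ and Q = CV, so Q₂/Q₁ = C₂/C₁ = 0.476.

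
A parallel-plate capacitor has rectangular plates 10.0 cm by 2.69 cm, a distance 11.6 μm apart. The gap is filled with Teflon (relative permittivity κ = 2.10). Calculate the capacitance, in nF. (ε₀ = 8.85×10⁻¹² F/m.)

C ≈ 4.31 nF

A = 10.0 × 2.69 cm² = 2.69×10⁻³ m².
C = κε₀A/d = 2.10 × 8.85×10⁻¹² × 2.69×10⁻³ / 1.16×10⁻⁵ = 4.31×10⁻⁹ F.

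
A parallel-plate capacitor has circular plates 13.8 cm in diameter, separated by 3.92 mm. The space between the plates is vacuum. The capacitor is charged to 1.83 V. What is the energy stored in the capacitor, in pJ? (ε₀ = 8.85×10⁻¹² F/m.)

56.5 pJ

A = π(13.8/2 cm)² = 1.50×10⁻² m².
C = ε₀A/d = 8.85×10⁻¹² × 1.50×10⁻² / 3.92×10⁻³ = 3.38×10⁻¹¹ F.
U = ½CV² = ½ × 3.38×10⁻¹¹ × (1.83)² = 5.65×10⁻¹¹ J.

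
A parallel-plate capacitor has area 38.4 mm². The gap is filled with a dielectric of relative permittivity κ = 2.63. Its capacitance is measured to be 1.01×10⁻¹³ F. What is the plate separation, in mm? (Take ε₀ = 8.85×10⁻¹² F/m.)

A = 38.4 mm² = 3.84×10⁻⁵ m².
d = κε₀A/C = 2.63 × 8.85×10⁻¹² × 3.84×10⁻⁵ / 1.01×10⁻¹³ = 8.85×10⁻³ m.

d ≈ 8.85 mm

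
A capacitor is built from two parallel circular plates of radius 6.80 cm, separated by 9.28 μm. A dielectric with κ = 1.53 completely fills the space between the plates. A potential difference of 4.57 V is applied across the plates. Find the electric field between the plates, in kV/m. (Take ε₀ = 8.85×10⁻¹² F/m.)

E = V/d = 4.57 / 9.28×10⁻⁶ = 4.92×10⁵ V/m.

E ≈ 492 kV/m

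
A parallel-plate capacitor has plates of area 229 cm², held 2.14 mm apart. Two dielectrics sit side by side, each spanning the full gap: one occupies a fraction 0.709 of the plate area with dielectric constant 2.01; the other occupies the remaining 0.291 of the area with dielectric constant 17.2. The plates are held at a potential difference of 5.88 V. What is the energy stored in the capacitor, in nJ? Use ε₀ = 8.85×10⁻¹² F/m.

A = 229 cm² = 2.29×10⁻² m².
Side-by-side slabs ⇒ two capacitors in parallel, each spanning the full gap.
C₁ = κ₁ε₀A₁/d = 2.01 × 8.85×10⁻¹² × 1.62×10⁻² / 2.14×10⁻³ = 1.35×10⁻¹⁰ F.
C₂ = κ₂ε₀A₂/d = 17.2 × 8.85×10⁻¹² × 6.66×10⁻³ / 2.14×10⁻³ = 4.74×10⁻¹⁰ F.
C = C₁ + C₂ = 6.09×10⁻¹⁰ F.
U = ½CV² = ½ × 6.09×10⁻¹⁰ × (5.88)² = 1.05×10⁻⁸ J.

10.5 nJ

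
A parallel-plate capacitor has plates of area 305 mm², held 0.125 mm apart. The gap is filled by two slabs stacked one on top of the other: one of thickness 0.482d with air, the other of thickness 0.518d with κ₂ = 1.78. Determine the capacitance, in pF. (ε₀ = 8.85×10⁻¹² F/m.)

A = 305 mm² = 3.05×10⁻⁴ m².
Stacked slabs ⇒ two capacitors in series, each with the full plate area.
C₁ = κ₁ε₀A/d₁ = 1.00 × 8.85×10⁻¹² × 3.05×10⁻⁴ / 6.02×10⁻⁵ = 4.48×10⁻¹¹ F.
C₂ = κ₂ε₀A/d₂ = 1.78 × 8.85×10⁻¹² × 3.05×10⁻⁴ / 6.47×10⁻⁵ = 7.42×10⁻¹¹ F.
C = (1/C₁ + 1/C₂)⁻¹ = 2.79×10⁻¹¹ F.

27.9 pF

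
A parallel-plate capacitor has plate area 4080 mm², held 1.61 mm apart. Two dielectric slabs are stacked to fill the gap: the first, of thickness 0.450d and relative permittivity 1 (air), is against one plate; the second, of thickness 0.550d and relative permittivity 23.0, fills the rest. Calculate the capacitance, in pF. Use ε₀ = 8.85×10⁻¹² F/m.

47.3 pF

A = 4080 mm² = 4.08×10⁻³ m².
Stacked slabs ⇒ two capacitors in series, each with the full plate area.
C₁ = κ₁ε₀A/d₁ = 1.00 × 8.85×10⁻¹² × 4.08×10⁻³ / 7.25×10⁻⁴ = 4.98×10⁻¹¹ F.
C₂ = κ₂ε₀A/d₂ = 23.0 × 8.85×10⁻¹² × 4.08×10⁻³ / 8.86×10⁻⁴ = 9.38×10⁻¹⁰ F.
C = (1/C₁ + 1/C₂)⁻¹ = 4.73×10⁻¹¹ F.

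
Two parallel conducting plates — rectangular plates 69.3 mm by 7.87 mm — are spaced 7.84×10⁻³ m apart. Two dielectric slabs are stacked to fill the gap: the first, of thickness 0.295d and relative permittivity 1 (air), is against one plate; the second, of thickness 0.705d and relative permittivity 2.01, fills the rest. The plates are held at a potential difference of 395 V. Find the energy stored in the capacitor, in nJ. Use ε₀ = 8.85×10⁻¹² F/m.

A = 69.3 × 7.87 mm² = 5.45×10⁻⁴ m².
Stacked slabs ⇒ two capacitors in series, each with the full plate area.
C₁ = κ₁ε₀A/d₁ = 1.00 × 8.85×10⁻¹² × 5.45×10⁻⁴ / 2.31×10⁻³ = 2.09×10⁻¹² F.
C₂ = κ₂ε₀A/d₂ = 2.01 × 8.85×10⁻¹² × 5.45×10⁻⁴ / 5.53×10⁻³ = 1.76×10⁻¹² F.
C = (1/C₁ + 1/C₂)⁻¹ = 9.53×10⁻¹³ F.
U = ½CV² = ½ × 9.53×10⁻¹³ × (395)² = 7.44×10⁻⁸ J.

74.4 nJ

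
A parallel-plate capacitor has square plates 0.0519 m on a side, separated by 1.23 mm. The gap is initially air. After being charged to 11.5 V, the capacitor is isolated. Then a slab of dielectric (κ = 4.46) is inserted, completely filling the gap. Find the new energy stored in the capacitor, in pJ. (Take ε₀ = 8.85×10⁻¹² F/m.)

A = (0.0519 m)² = 2.69×10⁻³ m².
Initially C₁ = ε₀A/d = 8.85×10⁻¹² × 2.69×10⁻³ / 1.23×10⁻³ = 1.94×10⁻¹¹ F.
U₁ = 1.28×10⁻⁹ J.
Isolated ⇒ Q is held fixed. C₂ = 4.46 C₁ and U = Q²/(2C), so U₂/U₁ = C₁/C₂ = 0.224.
U₂ = 0.224 × 1.28×10⁻⁹ = 2.87×10⁻¹⁰ J.

287 pJ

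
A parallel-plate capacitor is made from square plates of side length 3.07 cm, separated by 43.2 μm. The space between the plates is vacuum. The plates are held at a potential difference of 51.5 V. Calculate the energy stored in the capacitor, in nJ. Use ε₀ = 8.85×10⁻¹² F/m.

A = (3.07 cm)² = 9.42×10⁻⁴ m².
C = ε₀A/d = 8.85×10⁻¹² × 9.42×10⁻⁴ / 4.32×10⁻⁵ = 1.93×10⁻¹⁰ F.
U = ½CV² = ½ × 1.93×10⁻¹⁰ × (51.5)² = 2.56×10⁻⁷ J.

U ≈ 256 nJ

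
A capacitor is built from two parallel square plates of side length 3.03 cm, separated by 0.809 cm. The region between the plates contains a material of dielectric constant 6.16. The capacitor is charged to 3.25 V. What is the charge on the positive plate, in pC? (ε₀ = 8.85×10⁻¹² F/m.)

A = (3.03 cm)² = 9.18×10⁻⁴ m².
C = κε₀A/d = 6.16 × 8.85×10⁻¹² × 9.18×10⁻⁴ / 8.09×10⁻³ = 6.19×10⁻¹² F.
Q = CV = 6.19×10⁻¹² × 3.25 = 2.01×10⁻¹¹ C.

Q ≈ 20.1 pC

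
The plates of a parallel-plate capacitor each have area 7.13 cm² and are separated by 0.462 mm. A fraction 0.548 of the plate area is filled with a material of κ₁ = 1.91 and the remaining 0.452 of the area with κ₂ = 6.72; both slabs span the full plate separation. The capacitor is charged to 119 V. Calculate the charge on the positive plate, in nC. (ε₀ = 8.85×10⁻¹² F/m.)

Q ≈ 6.64 nC

A = 7.13 cm² = 7.13×10⁻⁴ m².
Side-by-side slabs ⇒ two capacitors in parallel, each spanning the full gap.
C₁ = κ₁ε₀A₁/d = 1.91 × 8.85×10⁻¹² × 3.91×10⁻⁴ / 4.62×10⁻⁴ = 1.43×10⁻¹¹ F.
C₂ = κ₂ε₀A₂/d = 6.72 × 8.85×10⁻¹² × 3.22×10⁻⁴ / 4.62×10⁻⁴ = 4.15×10⁻¹¹ F.
C = C₁ + C₂ = 5.58×10⁻¹¹ F.
Q = CV = 5.58×10⁻¹¹ × 119 = 6.64×10⁻⁹ C.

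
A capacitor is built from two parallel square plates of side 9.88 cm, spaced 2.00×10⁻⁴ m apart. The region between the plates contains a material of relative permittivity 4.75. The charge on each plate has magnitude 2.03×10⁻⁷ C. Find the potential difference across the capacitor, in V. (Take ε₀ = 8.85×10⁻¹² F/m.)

V ≈ 98.9 V

A = (9.88 cm)² = 9.76×10⁻³ m².
C = κε₀A/d = 4.75 × 8.85×10⁻¹² × 9.76×10⁻³ / 2.00×10⁻⁴ = 2.05×10⁻⁹ F.
V = Q/C = 2.03×10⁻⁷ / 2.05×10⁻⁹ = 98.9 V.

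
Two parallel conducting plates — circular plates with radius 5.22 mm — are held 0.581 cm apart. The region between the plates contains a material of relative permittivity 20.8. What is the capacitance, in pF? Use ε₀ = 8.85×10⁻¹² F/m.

C ≈ 2.71 pF

A = π(5.22 mm)² = 8.56×10⁻⁵ m².
C = κε₀A/d = 20.8 × 8.85×10⁻¹² × 8.56×10⁻⁵ / 5.81×10⁻³ = 2.71×10⁻¹² F.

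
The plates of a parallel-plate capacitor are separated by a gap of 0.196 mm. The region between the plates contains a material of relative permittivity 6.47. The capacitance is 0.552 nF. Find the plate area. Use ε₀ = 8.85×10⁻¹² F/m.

A = Cd/(κε₀) = 5.52×10⁻¹⁰ × 1.96×10⁻⁴ / (6.47 × 8.85×10⁻¹²) = 1.89×10⁻³ m².

A ≈ 18.9 cm²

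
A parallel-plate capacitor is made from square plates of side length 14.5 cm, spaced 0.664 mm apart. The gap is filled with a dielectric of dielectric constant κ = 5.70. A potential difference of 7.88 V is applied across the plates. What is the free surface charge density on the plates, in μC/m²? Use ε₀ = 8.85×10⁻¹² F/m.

0.599 μC/m²

A = (14.5 cm)² = 2.10×10⁻² m².
C = κε₀A/d = 5.70 × 8.85×10⁻¹² × 2.10×10⁻² / 6.64×10⁻⁴ = 1.60×10⁻⁹ F.
σ = Q/A = CV/A = 1.60×10⁻⁹ × 7.88 / 2.10×10⁻² = 5.99×10⁻⁷ C/m².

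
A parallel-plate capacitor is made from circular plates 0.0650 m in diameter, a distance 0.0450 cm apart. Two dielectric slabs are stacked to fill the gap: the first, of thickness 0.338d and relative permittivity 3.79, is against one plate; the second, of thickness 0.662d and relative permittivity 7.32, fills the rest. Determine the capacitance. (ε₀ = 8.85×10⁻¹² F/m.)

A = π(0.0650/2 m)² = 3.32×10⁻³ m².
Stacked slabs ⇒ two capacitors in series, each with the full plate area.
C₁ = κ₁ε₀A/d₁ = 3.79 × 8.85×10⁻¹² × 3.32×10⁻³ / 1.52×10⁻⁴ = 7.32×10⁻¹⁰ F.
C₂ = κ₂ε₀A/d₂ = 7.32 × 8.85×10⁻¹² × 3.32×10⁻³ / 2.98×10⁻⁴ = 7.22×10⁻¹⁰ F.
C = (1/C₁ + 1/C₂)⁻¹ = 3.63×10⁻¹⁰ F.

C ≈ 363 pF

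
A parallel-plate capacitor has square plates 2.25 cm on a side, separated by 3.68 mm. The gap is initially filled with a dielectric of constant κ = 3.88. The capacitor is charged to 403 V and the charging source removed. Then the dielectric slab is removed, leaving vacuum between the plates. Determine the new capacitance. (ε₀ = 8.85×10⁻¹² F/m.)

C ≈ 1.22 pF

A = (2.25 cm)² = 5.06×10⁻⁴ m².
Initially C₁ = κε₀A/d = 3.88 × 8.85×10⁻¹² × 5.06×10⁻⁴ / 3.68×10⁻³ = 4.72×10⁻¹² F.
C = κε₀A/d scales with κ, so C₂/C₁ = 1/κ = 1/3.88 = 0.258.
C₂ = 0.258 × 4.72×10⁻¹² = 1.22×10⁻¹² F.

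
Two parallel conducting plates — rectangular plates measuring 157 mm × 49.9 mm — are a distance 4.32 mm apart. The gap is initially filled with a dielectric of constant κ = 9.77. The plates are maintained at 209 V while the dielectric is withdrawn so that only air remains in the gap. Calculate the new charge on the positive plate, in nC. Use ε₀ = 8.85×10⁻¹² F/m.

A = 157 × 49.9 mm² = 7.83×10⁻³ m².
Initially C₁ = κε₀A/d = 9.77 × 8.85×10⁻¹² × 7.83×10⁻³ / 4.32×10⁻³ = 1.57×10⁻¹⁰ F.
Q₁ = 3.28×10⁻⁸ C.
Battery connected ⇒ V is held fixed. C₂ = 0.102 C₁ and Q = CV, so Q₂/Q₁ = C₂/C₁ = 0.102.
Q₂ = 0.102 × 3.28×10⁻⁸ = 3.35×10⁻⁹ C.

Q ≈ 3.35 nC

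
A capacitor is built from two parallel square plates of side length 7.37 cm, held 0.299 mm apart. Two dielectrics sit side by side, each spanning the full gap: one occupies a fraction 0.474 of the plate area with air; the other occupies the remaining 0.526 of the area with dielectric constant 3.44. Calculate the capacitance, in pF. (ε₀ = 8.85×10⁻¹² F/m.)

A = (7.37 cm)² = 5.43×10⁻³ m².
Side-by-side slabs ⇒ two capacitors in parallel, each spanning the full gap.
C₁ = κ₁ε₀A₁/d = 1.00 × 8.85×10⁻¹² × 2.57×10⁻³ / 2.99×10⁻⁴ = 7.62×10⁻¹¹ F.
C₂ = κ₂ε₀A₂/d = 3.44 × 8.85×10⁻¹² × 2.86×10⁻³ / 2.99×10⁻⁴ = 2.91×10⁻¹⁰ F.
C = C₁ + C₂ = 3.67×10⁻¹⁰ F.

C ≈ 367 pF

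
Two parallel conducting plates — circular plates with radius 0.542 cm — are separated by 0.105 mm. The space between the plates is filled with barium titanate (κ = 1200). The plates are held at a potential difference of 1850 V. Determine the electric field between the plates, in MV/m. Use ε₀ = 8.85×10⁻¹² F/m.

17.6 MV/m

E = V/d = 1850 / 1.05×10⁻⁴ = 1.76×10⁷ V/m.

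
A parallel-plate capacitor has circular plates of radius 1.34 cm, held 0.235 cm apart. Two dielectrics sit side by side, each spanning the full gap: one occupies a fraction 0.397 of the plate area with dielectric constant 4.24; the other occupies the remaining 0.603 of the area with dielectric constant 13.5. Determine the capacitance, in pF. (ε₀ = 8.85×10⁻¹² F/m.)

A = π(1.34 cm)² = 5.64×10⁻⁴ m².
Side-by-side slabs ⇒ two capacitors in parallel, each spanning the full gap.
C₁ = κ₁ε₀A₁/d = 4.24 × 8.85×10⁻¹² × 2.24×10⁻⁴ / 2.35×10⁻³ = 3.58×10⁻¹² F.
C₂ = κ₂ε₀A₂/d = 13.5 × 8.85×10⁻¹² × 3.40×10⁻⁴ / 2.35×10⁻³ = 1.73×10⁻¹¹ F.
C = C₁ + C₂ = 2.09×10⁻¹¹ F.

20.9 pF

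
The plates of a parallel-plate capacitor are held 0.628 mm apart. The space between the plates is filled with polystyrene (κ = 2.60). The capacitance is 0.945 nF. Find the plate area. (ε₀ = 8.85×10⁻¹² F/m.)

258 cm²

A = Cd/(κε₀) = 9.45×10⁻¹⁰ × 6.28×10⁻⁴ / (2.60 × 8.85×10⁻¹²) = 2.58×10⁻² m².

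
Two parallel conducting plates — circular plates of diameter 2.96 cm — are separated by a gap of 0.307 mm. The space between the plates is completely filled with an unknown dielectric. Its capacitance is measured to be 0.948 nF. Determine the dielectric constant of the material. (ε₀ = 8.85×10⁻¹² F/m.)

A = π(2.96/2 cm)² = 6.88×10⁻⁴ m².
κ = Cd/(ε₀A) = 9.48×10⁻¹⁰ × 3.07×10⁻⁴ / (8.85×10⁻¹² × 6.88×10⁻⁴) = 47.8.

κ ≈ 47.8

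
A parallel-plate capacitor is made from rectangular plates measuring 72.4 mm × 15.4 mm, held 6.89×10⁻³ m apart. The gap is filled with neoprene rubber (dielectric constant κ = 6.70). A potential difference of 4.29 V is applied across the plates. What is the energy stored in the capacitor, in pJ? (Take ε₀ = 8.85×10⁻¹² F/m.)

A = 72.4 × 15.4 mm² = 1.11×10⁻³ m².
C = κε₀A/d = 6.70 × 8.85×10⁻¹² × 1.11×10⁻³ / 6.89×10⁻³ = 9.60×10⁻¹² F.
U = ½CV² = ½ × 9.60×10⁻¹² × (4.29)² = 8.83×10⁻¹¹ J.

88.3 pJ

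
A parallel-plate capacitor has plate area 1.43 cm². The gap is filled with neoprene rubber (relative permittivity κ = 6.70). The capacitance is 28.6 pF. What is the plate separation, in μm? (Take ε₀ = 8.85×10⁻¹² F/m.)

296 μm

A = 1.43 cm² = 1.43×10⁻⁴ m².
d = κε₀A/C = 6.70 × 8.85×10⁻¹² × 1.43×10⁻⁴ / 2.86×10⁻¹¹ = 2.96×10⁻⁴ m.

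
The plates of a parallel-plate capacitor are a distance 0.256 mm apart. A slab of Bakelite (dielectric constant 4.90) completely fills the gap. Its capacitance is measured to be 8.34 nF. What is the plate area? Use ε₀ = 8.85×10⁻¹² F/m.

A ≈ 492 cm²

A = Cd/(κε₀) = 8.34×10⁻⁹ × 2.56×10⁻⁴ / (4.90 × 8.85×10⁻¹²) = 4.92×10⁻² m².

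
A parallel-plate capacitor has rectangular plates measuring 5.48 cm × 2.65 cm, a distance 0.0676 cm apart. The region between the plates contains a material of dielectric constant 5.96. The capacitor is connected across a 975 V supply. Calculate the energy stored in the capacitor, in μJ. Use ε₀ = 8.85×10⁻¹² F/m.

A = 5.48 × 2.65 cm² = 1.45×10⁻³ m².
C = κε₀A/d = 5.96 × 8.85×10⁻¹² × 1.45×10⁻³ / 6.76×10⁻⁴ = 1.13×10⁻¹⁰ F.
U = ½CV² = ½ × 1.13×10⁻¹⁰ × (975)² = 5.39×10⁻⁵ J.

U ≈ 53.9 μJ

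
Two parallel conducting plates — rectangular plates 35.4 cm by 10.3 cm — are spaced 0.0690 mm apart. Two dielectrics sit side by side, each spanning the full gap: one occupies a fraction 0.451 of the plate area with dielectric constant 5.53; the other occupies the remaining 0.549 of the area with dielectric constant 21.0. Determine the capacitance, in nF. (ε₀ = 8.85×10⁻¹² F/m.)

A = 35.4 × 10.3 cm² = 3.65×10⁻² m².
Side-by-side slabs ⇒ two capacitors in parallel, each spanning the full gap.
C₁ = κ₁ε₀A₁/d = 5.53 × 8.85×10⁻¹² × 1.64×10⁻² / 6.90×10⁻⁵ = 1.17×10⁻⁸ F.
C₂ = κ₂ε₀A₂/d = 21.0 × 8.85×10⁻¹² × 2.00×10⁻² / 6.90×10⁻⁵ = 5.39×10⁻⁸ F.
C = C₁ + C₂ = 6.56×10⁻⁸ F.

C ≈ 65.6 nF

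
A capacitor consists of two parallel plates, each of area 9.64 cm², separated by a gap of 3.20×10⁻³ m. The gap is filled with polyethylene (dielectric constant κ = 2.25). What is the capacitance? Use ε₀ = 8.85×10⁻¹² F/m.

C ≈ 6.00 pF

A = 9.64 cm² = 9.64×10⁻⁴ m².
C = κε₀A/d = 2.25 × 8.85×10⁻¹² × 9.64×10⁻⁴ / 3.20×10⁻³ = 6.00×10⁻¹² F.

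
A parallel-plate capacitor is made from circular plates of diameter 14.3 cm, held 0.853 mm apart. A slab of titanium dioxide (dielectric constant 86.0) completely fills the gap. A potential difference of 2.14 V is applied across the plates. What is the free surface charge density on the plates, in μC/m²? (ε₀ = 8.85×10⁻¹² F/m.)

1.91 μC/m²

A = π(14.3/2 cm)² = 1.61×10⁻² m².
C = κε₀A/d = 86.0 × 8.85×10⁻¹² × 1.61×10⁻² / 8.53×10⁻⁴ = 1.43×10⁻⁸ F.
σ = Q/A = CV/A = 1.43×10⁻⁸ × 2.14 / 1.61×10⁻² = 1.91×10⁻⁶ C/m².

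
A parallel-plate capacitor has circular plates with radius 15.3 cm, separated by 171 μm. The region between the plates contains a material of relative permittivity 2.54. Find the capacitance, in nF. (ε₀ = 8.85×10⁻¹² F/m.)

A = π(15.3 cm)² = 7.35×10⁻² m².
C = κε₀A/d = 2.54 × 8.85×10⁻¹² × 7.35×10⁻² / 1.71×10⁻⁴ = 9.67×10⁻⁹ F.

C ≈ 9.67 nF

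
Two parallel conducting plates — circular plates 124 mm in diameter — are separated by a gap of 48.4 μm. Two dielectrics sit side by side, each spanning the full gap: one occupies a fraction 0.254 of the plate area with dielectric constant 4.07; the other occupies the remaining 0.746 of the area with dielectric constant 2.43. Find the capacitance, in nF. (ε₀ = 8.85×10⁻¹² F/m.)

A = π(124/2 mm)² = 1.21×10⁻² m².
Side-by-side slabs ⇒ two capacitors in parallel, each spanning the full gap.
C₁ = κ₁ε₀A₁/d = 4.07 × 8.85×10⁻¹² × 3.07×10⁻³ / 4.84×10⁻⁵ = 2.28×10⁻⁹ F.
C₂ = κ₂ε₀A₂/d = 2.43 × 8.85×10⁻¹² × 9.01×10⁻³ / 4.84×10⁻⁵ = 4.00×10⁻⁹ F.
C = C₁ + C₂ = 6.29×10⁻⁹ F.

C ≈ 6.29 nF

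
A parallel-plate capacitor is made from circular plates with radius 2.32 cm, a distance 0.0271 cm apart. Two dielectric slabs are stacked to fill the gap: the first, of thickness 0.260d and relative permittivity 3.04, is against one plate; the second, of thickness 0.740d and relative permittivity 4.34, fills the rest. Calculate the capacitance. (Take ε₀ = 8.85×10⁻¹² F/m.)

A = π(2.32 cm)² = 1.69×10⁻³ m².
Stacked slabs ⇒ two capacitors in series, each with the full plate area.
C₁ = κ₁ε₀A/d₁ = 3.04 × 8.85×10⁻¹² × 1.69×10⁻³ / 7.05×10⁻⁵ = 6.46×10⁻¹⁰ F.
C₂ = κ₂ε₀A/d₂ = 4.34 × 8.85×10⁻¹² × 1.69×10⁻³ / 2.01×10⁻⁴ = 3.24×10⁻¹⁰ F.
C = (1/C₁ + 1/C₂)⁻¹ = 2.16×10⁻¹⁰ F.

216 pF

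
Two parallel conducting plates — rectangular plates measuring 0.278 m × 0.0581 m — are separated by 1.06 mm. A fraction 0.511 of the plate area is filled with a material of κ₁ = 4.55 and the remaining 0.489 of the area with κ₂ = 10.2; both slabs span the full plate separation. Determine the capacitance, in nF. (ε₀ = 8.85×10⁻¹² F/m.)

A = 0.278 × 0.0581 m² = 1.62×10⁻² m².
Side-by-side slabs ⇒ two capacitors in parallel, each spanning the full gap.
C₁ = κ₁ε₀A₁/d = 4.55 × 8.85×10⁻¹² × 8.25×10⁻³ / 1.06×10⁻³ = 3.14×10⁻¹⁰ F.
C₂ = κ₂ε₀A₂/d = 10.2 × 8.85×10⁻¹² × 7.90×10⁻³ / 1.06×10⁻³ = 6.73×10⁻¹⁰ F.
C = C₁ + C₂ = 9.86×10⁻¹⁰ F.

C ≈ 0.986 nF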